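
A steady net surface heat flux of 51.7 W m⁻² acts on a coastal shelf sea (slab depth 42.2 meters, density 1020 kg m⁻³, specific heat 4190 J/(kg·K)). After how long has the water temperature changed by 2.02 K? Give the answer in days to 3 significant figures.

81.6 days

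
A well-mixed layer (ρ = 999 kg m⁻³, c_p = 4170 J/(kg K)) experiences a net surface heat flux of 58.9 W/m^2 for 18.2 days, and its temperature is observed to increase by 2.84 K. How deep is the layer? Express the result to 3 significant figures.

7.83 m

Heat input Q = F Δt = 58.9 × 1.57×10^6 s = 9.26×10^7 J/m².
Required areal heat capacity C = Q / ΔT = 3.26×10^7 J/(m²·K).
Depth D = C / (ρ c_p) = 3.26×10^7 / (999 × 4170) = 7.83 m.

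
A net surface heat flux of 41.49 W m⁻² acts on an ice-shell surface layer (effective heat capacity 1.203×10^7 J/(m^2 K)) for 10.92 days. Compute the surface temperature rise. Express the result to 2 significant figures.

3.3 K

Areal heat capacity C = 1.203×10^7 J/(m^2 K) (given).
Net heat input Q = F Δt = 41.49 × (10.92 days × 86400 s/day) = 3.91×10^7 J/m².
ΔT = Q / C = 3.91×10^7 / 1.20×10^7 = 3.25 K.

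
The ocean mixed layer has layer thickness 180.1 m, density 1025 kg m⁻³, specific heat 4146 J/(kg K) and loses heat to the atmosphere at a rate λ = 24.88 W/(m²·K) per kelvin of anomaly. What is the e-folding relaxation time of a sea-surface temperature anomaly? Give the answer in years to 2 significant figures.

Areal heat capacity C = ρ c_p D = 1025 × 4146 × 180.1 = 7.65×10^8 J/(m²·K).
Relaxation time τ = C / λ = 7.65×10^8 / 24.88 = 3.08×10^7 s.
In years: 3.08×10^7 s / (3.156×10^7 s/year) = 0.975 years.

0.97 years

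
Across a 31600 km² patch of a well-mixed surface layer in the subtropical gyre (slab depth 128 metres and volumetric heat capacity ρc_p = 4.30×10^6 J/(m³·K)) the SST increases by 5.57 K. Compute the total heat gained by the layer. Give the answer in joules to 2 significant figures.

9.7×10^19 J

Areal heat capacity C = ρc_p × D = 4.30×10^6 × 128 = 5.50×10^8 J/(m²·K).
Heat per unit area: q = C ΔT = 5.50×10^8 × 5.57 = 3.07×10^9 J/m².
Total heat: Q = q × A = 3.07×10^9 × (31600 × 10⁶ m²) = 9.69×10^19 J.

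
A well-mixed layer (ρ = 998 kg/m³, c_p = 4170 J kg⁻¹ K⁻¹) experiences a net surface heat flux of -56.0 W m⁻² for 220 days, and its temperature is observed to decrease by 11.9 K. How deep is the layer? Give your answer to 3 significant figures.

Heat input Q = F Δt = -56.0 × 1.90×10^7 s = -1.06×10^9 J/m².
Required areal heat capacity C = Q / ΔT = 8.94×10^7 J/(m²·K).
Depth D = C / (ρ c_p) = 8.94×10^7 / (998 × 4170) = 21.5 m.

21.5 m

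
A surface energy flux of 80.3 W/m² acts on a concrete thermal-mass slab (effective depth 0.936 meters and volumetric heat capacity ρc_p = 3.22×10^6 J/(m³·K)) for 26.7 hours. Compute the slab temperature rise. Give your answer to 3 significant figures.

Areal heat capacity C = ρc_p × D = 3.22×10^6 × 0.936 = 3.01×10^6 J/(m²·K).
Net heat input Q = F Δt = 80.3 × (26.7 hours × 3600 s/hour) = 7.72×10^6 J/m².
ΔT = Q / C = 7.72×10^6 / 3.01×10^6 = 2.56 K.

2.56 K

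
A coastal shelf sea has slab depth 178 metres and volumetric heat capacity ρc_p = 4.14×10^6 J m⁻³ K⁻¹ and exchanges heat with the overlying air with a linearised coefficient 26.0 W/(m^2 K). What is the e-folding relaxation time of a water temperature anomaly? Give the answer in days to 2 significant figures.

330 days

Areal heat capacity C = ρc_p × D = 4.14×10^6 × 178 = 7.37×10^8 J m⁻² K⁻¹.
Relaxation time τ = C / λ = 7.37×10^8 / 26.0 = 2.83×10^7 s.
In days: 2.83×10^7 s / (86400 s/day) = 328 days.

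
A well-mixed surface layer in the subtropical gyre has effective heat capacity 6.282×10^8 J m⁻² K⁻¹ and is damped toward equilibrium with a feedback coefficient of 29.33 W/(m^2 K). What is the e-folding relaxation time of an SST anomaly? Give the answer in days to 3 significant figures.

248 days

Areal heat capacity C = 6.282×10^8 J m⁻² K⁻¹ (given).
Relaxation time τ = C / λ = 6.28×10^8 / 29.33 = 2.14×10^7 s.
In days: 2.14×10^7 s / (86400 s/day) = 248 days.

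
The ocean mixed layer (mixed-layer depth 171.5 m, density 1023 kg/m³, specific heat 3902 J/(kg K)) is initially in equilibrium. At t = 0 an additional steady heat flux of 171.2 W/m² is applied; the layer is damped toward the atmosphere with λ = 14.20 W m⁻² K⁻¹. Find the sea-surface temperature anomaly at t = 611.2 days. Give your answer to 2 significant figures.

8.0 K

Areal heat capacity C = ρ c_p D = 1023 × 3902 × 171.5 = 6.85×10^8 J/(m²·K).
τ = C / λ = 6.85×10^8 / 14.20 = 4.82×10^7 s.
Equilibrium anomaly ΔT_eq = F / λ = 171.2 / 14.20 = 12.1 K.
t = 611.2 days = 5.28×10^7 s, so t/τ = 1.10.
ΔT(t) = ΔT_eq (1 − e^(−t/τ)) = 12.1 × (1 − e^−1.10) = 8.02 K.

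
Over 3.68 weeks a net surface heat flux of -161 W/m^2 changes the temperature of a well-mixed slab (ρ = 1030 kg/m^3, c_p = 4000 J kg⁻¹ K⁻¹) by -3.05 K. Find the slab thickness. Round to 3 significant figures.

28.5 m

Heat input Q = F Δt = -161 × 2.23×10^6 s = -3.58×10^8 J/m².
Required areal heat capacity C = Q / ΔT = 1.17×10^8 J/(m²·K).
Depth D = C / (ρ c_p) = 1.17×10^8 / (1030 × 4000) = 28.5 m.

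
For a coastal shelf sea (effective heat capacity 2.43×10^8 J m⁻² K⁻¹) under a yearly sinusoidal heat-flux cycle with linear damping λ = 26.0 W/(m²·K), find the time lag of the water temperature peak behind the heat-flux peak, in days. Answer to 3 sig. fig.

Areal heat capacity C = 2.43×10^8 J m⁻² K⁻¹ (given).
ω = 2π / 3.15×10^7 s = 1.99×10^-7 s⁻¹.
Phase lag φ = arctan(Cω/λ) = arctan(48.4/26.0) = 1.08 rad.
Time lag = φ / ω = 1.08 / 1.99×10^-7 = 5.41×10^6 s = 62.6 days.

62.6 days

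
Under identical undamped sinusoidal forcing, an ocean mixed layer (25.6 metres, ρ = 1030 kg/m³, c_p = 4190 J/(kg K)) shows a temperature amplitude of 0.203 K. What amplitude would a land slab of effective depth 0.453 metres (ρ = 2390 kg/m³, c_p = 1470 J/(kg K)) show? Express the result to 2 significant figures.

14 K

C_ocean = 1.10×10^8 J/(m²·K); C_land = 1.59×10^6 J/(m²·K).
A ∝ 1/C ⇒ A_land = A_ocean × C_ocean/C_land = 0.203 × 69.4 = 14.1 K.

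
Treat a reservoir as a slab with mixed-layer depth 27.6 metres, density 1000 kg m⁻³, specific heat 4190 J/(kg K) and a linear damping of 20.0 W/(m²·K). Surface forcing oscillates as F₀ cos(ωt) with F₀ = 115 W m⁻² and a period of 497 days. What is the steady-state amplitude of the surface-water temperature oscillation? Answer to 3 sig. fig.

4.39 K

Areal heat capacity C = ρ c_p D = 1000 × 4190 × 27.6 = 1.16×10^8 J/(m^2 K).
Angular frequency ω = 2π / T = 2π / 4.29×10^7 s = 1.46×10^-7 s⁻¹.
√((Cω)² + λ²) = √((16.9)² + 20.0²) = 26.2 W/(m²·K).
Amplitude A = F₀ / √((Cω)²+λ²) = 115 / 26.2 = 4.39 K.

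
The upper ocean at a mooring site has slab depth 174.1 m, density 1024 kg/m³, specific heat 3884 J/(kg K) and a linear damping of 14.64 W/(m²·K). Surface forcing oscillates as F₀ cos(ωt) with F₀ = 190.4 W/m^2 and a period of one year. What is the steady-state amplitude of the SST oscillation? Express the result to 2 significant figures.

1.4 K

Areal heat capacity C = ρ c_p D = 1024 × 3884 × 174.1 = 6.92×10^8 J/(m²·K).
Angular frequency ω = 2π / T = 2π / 3.15×10^7 s = 1.99×10^-7 s⁻¹.
√((Cω)² + λ²) = √((138)² + 14.64²) = 139 W/(m²·K).
Amplitude A = F₀ / √((Cω)²+λ²) = 190.4 / 139 = 1.37 K.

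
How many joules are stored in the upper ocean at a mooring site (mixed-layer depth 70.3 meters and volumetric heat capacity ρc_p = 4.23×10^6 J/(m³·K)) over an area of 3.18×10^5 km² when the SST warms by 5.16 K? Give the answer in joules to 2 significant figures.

4.9×10^20 J

Areal heat capacity C = ρc_p × D = 4.23×10^6 × 70.3 = 2.97×10^8 J/(m^2 K).
Heat per unit area: q = C ΔT = 2.97×10^8 × 5.16 = 1.53×10^9 J/m².
Total heat: Q = q × A = 1.53×10^9 × (3.18×10^5 × 10⁶ m²) = 4.88×10^20 J.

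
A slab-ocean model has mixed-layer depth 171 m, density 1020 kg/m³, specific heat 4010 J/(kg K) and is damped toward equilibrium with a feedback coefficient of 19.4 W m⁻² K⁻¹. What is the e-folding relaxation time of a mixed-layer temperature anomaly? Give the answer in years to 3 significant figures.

1.14 years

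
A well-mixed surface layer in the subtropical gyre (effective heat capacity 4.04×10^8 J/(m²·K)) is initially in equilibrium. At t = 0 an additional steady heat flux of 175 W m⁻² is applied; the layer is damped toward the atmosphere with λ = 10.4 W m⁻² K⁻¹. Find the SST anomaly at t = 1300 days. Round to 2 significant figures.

Areal heat capacity C = 4.04×10^8 J/(m²·K) (given).
τ = C / λ = 4.04×10^8 / 10.4 = 3.88×10^7 s.
Equilibrium anomaly ΔT_eq = F / λ = 175 / 10.4 = 16.8 K.
t = 1300 days = 1.12×10^8 s, so t/τ = 2.89.
ΔT(t) = ΔT_eq (1 − e^(−t/τ)) = 16.8 × (1 − e^−2.89) = 15.9 K.

16 K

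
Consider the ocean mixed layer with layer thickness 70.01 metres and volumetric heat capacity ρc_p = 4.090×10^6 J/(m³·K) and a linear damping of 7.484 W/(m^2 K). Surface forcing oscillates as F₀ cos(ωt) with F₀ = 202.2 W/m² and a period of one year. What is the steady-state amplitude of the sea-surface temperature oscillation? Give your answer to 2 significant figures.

3.5 K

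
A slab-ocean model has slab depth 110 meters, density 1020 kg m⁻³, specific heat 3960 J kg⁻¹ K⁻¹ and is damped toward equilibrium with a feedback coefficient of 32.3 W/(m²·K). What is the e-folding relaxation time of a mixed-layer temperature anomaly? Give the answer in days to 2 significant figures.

Areal heat capacity C = ρ c_p D = 1020 × 3960 × 110 = 4.44×10^8 J/(m^2 K).
Relaxation time τ = C / λ = 4.44×10^8 / 32.3 = 1.38×10^7 s.
In days: 1.38×10^7 s / (86400 s/day) = 159 days.

160 days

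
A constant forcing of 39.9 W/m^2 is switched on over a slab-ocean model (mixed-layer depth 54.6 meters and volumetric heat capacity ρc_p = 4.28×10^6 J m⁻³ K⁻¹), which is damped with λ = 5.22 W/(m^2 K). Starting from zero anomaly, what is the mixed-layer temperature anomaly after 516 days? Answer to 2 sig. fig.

4.8 K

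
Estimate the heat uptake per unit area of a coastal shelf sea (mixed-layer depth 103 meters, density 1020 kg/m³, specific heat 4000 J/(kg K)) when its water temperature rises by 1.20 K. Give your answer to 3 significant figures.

Areal heat capacity C = ρ c_p D = 1020 × 4000 × 103 = 4.20×10^8 J/(m^2 K).
ΔQ = C ΔT = 4.20×10^8 × 1.20 = 5.04×10^8 J/m².

5.04×10^8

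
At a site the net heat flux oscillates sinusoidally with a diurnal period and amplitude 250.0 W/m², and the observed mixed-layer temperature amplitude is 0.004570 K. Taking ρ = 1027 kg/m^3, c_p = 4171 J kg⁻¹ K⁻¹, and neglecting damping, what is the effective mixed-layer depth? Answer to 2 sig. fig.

ω = 2π / 86400 s = 7.27×10^-5 s⁻¹.
Required C = F₀ / (A ω) = 250.0 / (0.004570 × 7.27×10^-5) = 7.52×10^8 J/(m²·K).
D = C / (ρ c_p) = 7.52×10^8 / (1027 × 4171) = 176 m.

180 m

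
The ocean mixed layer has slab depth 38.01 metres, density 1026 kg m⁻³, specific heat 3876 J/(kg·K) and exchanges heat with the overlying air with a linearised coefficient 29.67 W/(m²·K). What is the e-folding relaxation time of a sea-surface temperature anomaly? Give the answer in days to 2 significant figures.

59 days

Areal heat capacity C = ρ c_p D = 1026 × 3876 × 38.01 = 1.51×10^8 J/(m²·K).
Relaxation time τ = C / λ = 1.51×10^8 / 29.67 = 5.09×10^6 s.
In days: 5.09×10^6 s / (86400 s/day) = 59.0 days.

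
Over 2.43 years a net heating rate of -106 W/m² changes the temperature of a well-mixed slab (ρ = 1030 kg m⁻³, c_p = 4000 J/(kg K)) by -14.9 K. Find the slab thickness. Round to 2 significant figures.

130 m

Heat input Q = F Δt = -106 × 7.67×10^7 s = -8.13×10^9 J/m².
Required areal heat capacity C = Q / ΔT = 5.46×10^8 J/(m²·K).
Depth D = C / (ρ c_p) = 5.46×10^8 / (1030 × 4000) = 132 m.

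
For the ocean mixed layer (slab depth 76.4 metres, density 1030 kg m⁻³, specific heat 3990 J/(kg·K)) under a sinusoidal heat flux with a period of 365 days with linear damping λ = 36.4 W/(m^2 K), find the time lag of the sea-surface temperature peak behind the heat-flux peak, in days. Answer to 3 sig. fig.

60.6 days

Areal heat capacity C = ρ c_p D = 1030 × 3990 × 76.4 = 3.14×10^8 J/(m²·K).
ω = 2π / 3.15×10^7 s = 1.99×10^-7 s⁻¹.
Phase lag φ = arctan(Cω/λ) = arctan(62.6/36.4) = 1.04 rad.
Time lag = φ / ω = 1.04 / 1.99×10^-7 = 5.24×10^6 s = 60.6 days.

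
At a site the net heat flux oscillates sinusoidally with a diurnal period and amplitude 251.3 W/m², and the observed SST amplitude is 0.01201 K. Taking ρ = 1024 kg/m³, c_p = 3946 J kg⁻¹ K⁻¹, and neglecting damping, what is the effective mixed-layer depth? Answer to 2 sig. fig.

71 m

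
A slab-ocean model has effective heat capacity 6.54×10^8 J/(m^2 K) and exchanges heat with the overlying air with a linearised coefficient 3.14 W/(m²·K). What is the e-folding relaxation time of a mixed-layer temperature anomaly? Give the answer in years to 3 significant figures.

6.60 years

Areal heat capacity C = 6.54×10^8 J/(m^2 K) (given).
Relaxation time τ = C / λ = 6.54×10^8 / 3.14 = 2.08×10^8 s.
In years: 2.08×10^8 s / (3.156×10^7 s/year) = 6.60 years.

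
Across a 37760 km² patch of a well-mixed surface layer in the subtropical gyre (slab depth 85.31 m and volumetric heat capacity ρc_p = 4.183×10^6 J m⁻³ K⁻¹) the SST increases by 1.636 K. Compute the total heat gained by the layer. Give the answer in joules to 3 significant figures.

2.20×10^19 J

Areal heat capacity C = ρc_p × D = 4.183×10^6 × 85.31 = 3.57×10^8 J m⁻² K⁻¹.
Heat per unit area: q = C ΔT = 3.57×10^8 × 1.636 = 5.84×10^8 J/m².
Total heat: Q = q × A = 5.84×10^8 × (37760 × 10⁶ m²) = 2.20×10^19 J.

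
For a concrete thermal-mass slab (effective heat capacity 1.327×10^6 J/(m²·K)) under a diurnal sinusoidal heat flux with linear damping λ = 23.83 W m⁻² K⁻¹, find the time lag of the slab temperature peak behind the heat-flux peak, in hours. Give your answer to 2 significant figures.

5.1 hours

Areal heat capacity C = 1.327×10^6 J/(m²·K) (given).
ω = 2π / 86400 s = 7.27×10^-5 s⁻¹.
Phase lag φ = arctan(Cω/λ) = arctan(96.5/23.83) = 1.33 rad.
Time lag = φ / ω = 1.33 / 7.27×10^-5 = 18300 s = 5.08 hours.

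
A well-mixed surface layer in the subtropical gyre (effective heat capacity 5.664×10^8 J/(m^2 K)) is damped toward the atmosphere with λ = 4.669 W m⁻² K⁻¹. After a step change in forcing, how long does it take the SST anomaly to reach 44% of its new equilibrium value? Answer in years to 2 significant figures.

Areal heat capacity C = 5.664×10^8 J/(m^2 K) (given).
τ = C / λ = 5.66×10^8 / 4.669 = 1.21×10^8 s.
Fraction reached: 1 − e^(−t/τ) = 0.44 ⇒ t = −τ ln(1 − 0.44) = τ × 0.580.
t = 7.03×10^7 s = 2.23 years.

2.2 years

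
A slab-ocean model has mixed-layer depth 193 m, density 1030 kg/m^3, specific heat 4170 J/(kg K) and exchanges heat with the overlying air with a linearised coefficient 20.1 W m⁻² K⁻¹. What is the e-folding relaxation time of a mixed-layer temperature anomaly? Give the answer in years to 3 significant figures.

1.31 years

Areal heat capacity C = ρ c_p D = 1030 × 4170 × 193 = 8.29×10^8 J/(m^2 K).
Relaxation time τ = C / λ = 8.29×10^8 / 20.1 = 4.12×10^7 s.
In years: 4.12×10^7 s / (3.156×10^7 s/year) = 1.31 years.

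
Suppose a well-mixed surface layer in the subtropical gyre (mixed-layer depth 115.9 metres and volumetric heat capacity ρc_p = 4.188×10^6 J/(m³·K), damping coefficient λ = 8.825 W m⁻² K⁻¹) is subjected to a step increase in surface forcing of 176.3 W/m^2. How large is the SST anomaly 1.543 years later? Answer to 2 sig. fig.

Areal heat capacity C = ρc_p × D = 4.188×10^6 × 115.9 = 4.85×10^8 J/(m²·K).
τ = C / λ = 4.85×10^8 / 8.825 = 5.50×10^7 s.
Equilibrium anomaly ΔT_eq = F / λ = 176.3 / 8.825 = 20.0 K.
t = 1.543 years = 4.87×10^7 s, so t/τ = 0.885.
ΔT(t) = ΔT_eq (1 − e^(−t/τ)) = 20.0 × (1 − e^−0.885) = 11.7 K.

12 K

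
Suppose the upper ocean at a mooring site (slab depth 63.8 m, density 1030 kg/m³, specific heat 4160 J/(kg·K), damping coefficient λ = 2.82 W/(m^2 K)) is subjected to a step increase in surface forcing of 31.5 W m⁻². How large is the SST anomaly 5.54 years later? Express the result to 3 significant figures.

9.33 K

Areal heat capacity C = ρ c_p D = 1030 × 4160 × 63.8 = 2.73×10^8 J m⁻² K⁻¹.
τ = C / λ = 2.73×10^8 / 2.82 = 9.69×10^7 s.
Equilibrium anomaly ΔT_eq = F / λ = 31.5 / 2.82 = 11.2 K.
t = 5.54 years = 1.75×10^8 s, so t/τ = 1.80.
ΔT(t) = ΔT_eq (1 − e^(−t/τ)) = 11.2 × (1 − e^−1.80) = 9.33 K.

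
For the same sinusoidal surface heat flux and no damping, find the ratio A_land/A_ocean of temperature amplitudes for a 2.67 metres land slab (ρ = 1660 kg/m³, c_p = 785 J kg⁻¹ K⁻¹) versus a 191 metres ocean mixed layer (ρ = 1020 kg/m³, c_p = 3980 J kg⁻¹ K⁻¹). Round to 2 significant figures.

220

C_ocean = 1020 × 3980 × 191 = 7.75×10^8 J/(m²·K).
C_land = 1660 × 785 × 2.67 = 3.48×10^6 J/(m²·K).
Undamped amplitude ∝ 1/C, so A_land/A_ocean = C_ocean/C_land = 223.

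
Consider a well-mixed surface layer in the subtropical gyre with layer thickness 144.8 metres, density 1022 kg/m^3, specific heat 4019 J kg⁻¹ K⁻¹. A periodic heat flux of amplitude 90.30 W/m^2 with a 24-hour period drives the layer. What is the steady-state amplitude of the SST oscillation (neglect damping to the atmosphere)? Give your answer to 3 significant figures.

Areal heat capacity C = ρ c_p D = 1022 × 4019 × 144.8 = 5.95×10^8 J m⁻² K⁻¹.
Angular frequency ω = 2π / T = 2π / 86400 s = 7.27×10^-5 s⁻¹.
Cω = 5.95×10^8 × 7.27×10^-5 = 43300 W/(m²·K).
Amplitude A = F₀ / (Cω) = 90.30 / 43300 = 0.00209 K.

0.00209 K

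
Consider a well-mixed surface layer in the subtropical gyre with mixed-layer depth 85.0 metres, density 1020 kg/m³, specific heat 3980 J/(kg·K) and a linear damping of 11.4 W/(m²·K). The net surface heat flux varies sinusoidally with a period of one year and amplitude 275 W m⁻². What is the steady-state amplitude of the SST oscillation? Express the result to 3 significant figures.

3.95 K

Areal heat capacity C = ρ c_p D = 1020 × 3980 × 85.0 = 3.45×10^8 J/(m²·K).
Angular frequency ω = 2π / T = 2π / 3.15×10^7 s = 1.99×10^-7 s⁻¹.
√((Cω)² + λ²) = √((68.8)² + 11.4²) = 69.7 W/(m²·K).
Amplitude A = F₀ / √((Cω)²+λ²) = 275 / 69.7 = 3.95 K.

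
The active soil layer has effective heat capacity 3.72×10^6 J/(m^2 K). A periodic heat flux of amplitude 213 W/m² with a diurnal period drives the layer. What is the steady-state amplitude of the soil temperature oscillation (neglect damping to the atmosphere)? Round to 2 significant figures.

Areal heat capacity C = 3.72×10^6 J/(m^2 K) (given).
Angular frequency ω = 2π / T = 2π / 86400 s = 7.27×10^-5 s⁻¹.
Cω = 3.72×10^6 × 7.27×10^-5 = 271 W/(m²·K).
Amplitude A = F₀ / (Cω) = 213 / 271 = 0.787 K.

0.79 K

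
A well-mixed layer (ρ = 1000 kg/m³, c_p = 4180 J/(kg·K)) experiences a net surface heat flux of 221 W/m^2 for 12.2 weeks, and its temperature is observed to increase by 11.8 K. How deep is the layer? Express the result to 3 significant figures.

33.1 m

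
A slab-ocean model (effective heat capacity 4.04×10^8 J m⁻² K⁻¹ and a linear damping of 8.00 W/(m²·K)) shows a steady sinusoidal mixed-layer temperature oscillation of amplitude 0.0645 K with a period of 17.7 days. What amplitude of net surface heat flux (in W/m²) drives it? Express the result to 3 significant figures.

Areal heat capacity C = 4.04×10^8 J m⁻² K⁻¹ (given).
ω = 2π / 1.53×10^6 s = 4.11×10^-6 s⁻¹.
√((Cω)² + λ²) = √((1660)² + 8.00²) = 1660 W/(m²·K).
F₀ = A × √((Cω)²+λ²) = 0.0645 × 1660 = 107 W/m².

107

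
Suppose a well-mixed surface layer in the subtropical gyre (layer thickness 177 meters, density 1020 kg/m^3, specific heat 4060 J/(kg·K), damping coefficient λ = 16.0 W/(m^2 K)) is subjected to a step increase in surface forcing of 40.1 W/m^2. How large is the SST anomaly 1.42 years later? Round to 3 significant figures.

Areal heat capacity C = ρ c_p D = 1020 × 4060 × 177 = 7.33×10^8 J m⁻² K⁻¹.
τ = C / λ = 7.33×10^8 / 16.0 = 4.58×10^7 s.
Equilibrium anomaly ΔT_eq = F / λ = 40.1 / 16.0 = 2.51 K.
t = 1.42 years = 4.48×10^7 s, so t/τ = 0.978.
ΔT(t) = ΔT_eq (1 − e^(−t/τ)) = 2.51 × (1 − e^−0.978) = 1.56 K.

1.56 K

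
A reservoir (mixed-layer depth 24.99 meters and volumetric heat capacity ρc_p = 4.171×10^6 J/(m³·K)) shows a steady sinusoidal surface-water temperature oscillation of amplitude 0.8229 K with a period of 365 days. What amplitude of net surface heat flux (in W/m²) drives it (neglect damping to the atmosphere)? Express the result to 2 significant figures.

17

Areal heat capacity C = ρc_p × D = 4.171×10^6 × 24.99 = 1.04×10^8 J m⁻² K⁻¹.
ω = 2π / 3.15×10^7 s = 1.99×10^-7 s⁻¹.
Cω = 1.04×10^8 × 1.99×10^-7 = 20.8 W/(m²·K).
F₀ = A × Cω = 0.8229 × 20.8 = 17.1 W/m².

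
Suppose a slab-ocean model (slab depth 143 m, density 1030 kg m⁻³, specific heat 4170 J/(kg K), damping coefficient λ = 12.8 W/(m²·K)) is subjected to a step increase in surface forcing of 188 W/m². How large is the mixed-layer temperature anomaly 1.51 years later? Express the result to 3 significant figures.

9.25 K

Areal heat capacity C = ρ c_p D = 1030 × 4170 × 143 = 6.14×10^8 J/(m²·K).
τ = C / λ = 6.14×10^8 / 12.8 = 4.80×10^7 s.
Equilibrium anomaly ΔT_eq = F / λ = 188 / 12.8 = 14.7 K.
t = 1.51 years = 4.77×10^7 s, so t/τ = 0.993.
ΔT(t) = ΔT_eq (1 − e^(−t/τ)) = 14.7 × (1 − e^−0.993) = 9.25 K.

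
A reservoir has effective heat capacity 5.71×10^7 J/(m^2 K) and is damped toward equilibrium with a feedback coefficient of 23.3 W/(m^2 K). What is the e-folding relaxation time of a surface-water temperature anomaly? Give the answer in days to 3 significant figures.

28.4 days

Areal heat capacity C = 5.71×10^7 J/(m^2 K) (given).
Relaxation time τ = C / λ = 5.71×10^7 / 23.3 = 2.45×10^6 s.
In days: 2.45×10^6 s / (86400 s/day) = 28.4 days.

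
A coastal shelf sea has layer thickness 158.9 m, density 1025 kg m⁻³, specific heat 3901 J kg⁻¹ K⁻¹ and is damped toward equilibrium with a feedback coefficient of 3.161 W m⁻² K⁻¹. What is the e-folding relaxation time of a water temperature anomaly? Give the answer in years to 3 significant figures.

Areal heat capacity C = ρ c_p D = 1025 × 3901 × 158.9 = 6.35×10^8 J m⁻² K⁻¹.
Relaxation time τ = C / λ = 6.35×10^8 / 3.161 = 2.01×10^8 s.
In years: 2.01×10^8 s / (3.156×10^7 s/year) = 6.37 years.

6.37 years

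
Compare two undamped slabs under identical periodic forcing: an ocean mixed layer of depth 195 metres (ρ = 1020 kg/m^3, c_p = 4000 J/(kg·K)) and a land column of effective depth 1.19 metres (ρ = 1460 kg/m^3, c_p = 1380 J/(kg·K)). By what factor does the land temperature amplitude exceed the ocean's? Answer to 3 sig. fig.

C_ocean = 1020 × 4000 × 195 = 7.96×10^8 J/(m²·K).
C_land = 1460 × 1380 × 1.19 = 2.40×10^6 J/(m²·K).
Undamped amplitude ∝ 1/C, so A_land/A_ocean = C_ocean/C_land = 332.

332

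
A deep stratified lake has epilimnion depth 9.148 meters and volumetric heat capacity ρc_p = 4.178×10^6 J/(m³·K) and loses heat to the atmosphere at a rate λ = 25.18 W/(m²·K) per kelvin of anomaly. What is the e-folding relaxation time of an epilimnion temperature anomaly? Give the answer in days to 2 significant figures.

Areal heat capacity C = ρc_p × D = 4.178×10^6 × 9.148 = 3.82×10^7 J/(m²·K).
Relaxation time τ = C / λ = 3.82×10^7 / 25.18 = 1.52×10^6 s.
In days: 1.52×10^6 s / (86400 s/day) = 17.6 days.

18 days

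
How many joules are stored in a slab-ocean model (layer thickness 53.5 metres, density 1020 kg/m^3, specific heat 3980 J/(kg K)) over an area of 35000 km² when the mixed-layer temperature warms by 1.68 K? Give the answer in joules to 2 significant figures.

Areal heat capacity C = ρ c_p D = 1020 × 3980 × 53.5 = 2.17×10^8 J m⁻² K⁻¹.
Heat per unit area: q = C ΔT = 2.17×10^8 × 1.68 = 3.65×10^8 J/m².
Total heat: Q = q × A = 3.65×10^8 × (35000 × 10⁶ m²) = 1.28×10^19 J.

1.3×10^19 J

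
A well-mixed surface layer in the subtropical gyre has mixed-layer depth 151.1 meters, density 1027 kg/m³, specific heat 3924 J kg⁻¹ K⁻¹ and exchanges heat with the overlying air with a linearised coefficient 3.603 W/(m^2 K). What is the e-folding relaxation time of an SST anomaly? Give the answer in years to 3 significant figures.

Areal heat capacity C = ρ c_p D = 1027 × 3924 × 151.1 = 6.09×10^8 J/(m²·K).
Relaxation time τ = C / λ = 6.09×10^8 / 3.603 = 1.69×10^8 s.
In years: 1.69×10^8 s / (3.156×10^7 s/year) = 5.36 years.

5.36 years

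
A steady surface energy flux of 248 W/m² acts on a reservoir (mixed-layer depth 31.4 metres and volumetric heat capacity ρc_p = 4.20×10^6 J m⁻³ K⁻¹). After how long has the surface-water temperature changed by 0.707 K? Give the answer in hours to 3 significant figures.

104 hours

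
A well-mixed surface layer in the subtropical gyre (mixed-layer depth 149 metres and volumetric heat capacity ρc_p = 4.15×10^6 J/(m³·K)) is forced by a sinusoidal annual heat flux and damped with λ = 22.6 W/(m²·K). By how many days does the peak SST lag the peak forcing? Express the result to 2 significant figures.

Areal heat capacity C = ρc_p × D = 4.15×10^6 × 149 = 6.18×10^8 J/(m^2 K).
ω = 2π / 3.15×10^7 s = 1.99×10^-7 s⁻¹.
Phase lag φ = arctan(Cω/λ) = arctan(123/22.6) = 1.39 rad.
Time lag = φ / ω = 1.39 / 1.99×10^-7 = 6.97×10^6 s = 80.7 days.

81 days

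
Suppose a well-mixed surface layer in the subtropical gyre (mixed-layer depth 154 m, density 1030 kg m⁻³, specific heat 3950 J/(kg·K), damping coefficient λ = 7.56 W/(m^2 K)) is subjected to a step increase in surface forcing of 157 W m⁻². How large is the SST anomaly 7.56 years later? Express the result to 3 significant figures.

Areal heat capacity C = ρ c_p D = 1030 × 3950 × 154 = 6.27×10^8 J/(m²·K).
τ = C / λ = 6.27×10^8 / 7.56 = 8.29×10^7 s.
Equilibrium anomaly ΔT_eq = F / λ = 157 / 7.56 = 20.8 K.
t = 7.56 years = 2.39×10^8 s, so t/τ = 2.88.
ΔT(t) = ΔT_eq (1 − e^(−t/τ)) = 20.8 × (1 − e^−2.88) = 19.6 K.

19.6 K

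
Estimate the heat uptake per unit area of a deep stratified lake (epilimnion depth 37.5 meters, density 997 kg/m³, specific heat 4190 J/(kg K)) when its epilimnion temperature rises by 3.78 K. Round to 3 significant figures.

5.92×10^8

Areal heat capacity C = ρ c_p D = 997 × 4190 × 37.5 = 1.57×10^8 J/(m²·K).
ΔQ = C ΔT = 1.57×10^8 × 3.78 = 5.92×10^8 J/m².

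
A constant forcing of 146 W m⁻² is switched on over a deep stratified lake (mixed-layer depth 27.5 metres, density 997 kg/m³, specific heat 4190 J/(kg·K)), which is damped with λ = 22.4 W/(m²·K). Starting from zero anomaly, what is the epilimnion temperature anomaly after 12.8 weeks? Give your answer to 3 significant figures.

Areal heat capacity C = ρ c_p D = 997 × 4190 × 27.5 = 1.15×10^8 J/(m²·K).
τ = C / λ = 1.15×10^8 / 22.4 = 5.13×10^6 s.
Equilibrium anomaly ΔT_eq = F / λ = 146 / 22.4 = 6.52 K.
t = 12.8 weeks = 7.74×10^6 s, so t/τ = 1.51.
ΔT(t) = ΔT_eq (1 − e^(−t/τ)) = 6.52 × (1 − e^−1.51) = 5.08 K.

5.08 K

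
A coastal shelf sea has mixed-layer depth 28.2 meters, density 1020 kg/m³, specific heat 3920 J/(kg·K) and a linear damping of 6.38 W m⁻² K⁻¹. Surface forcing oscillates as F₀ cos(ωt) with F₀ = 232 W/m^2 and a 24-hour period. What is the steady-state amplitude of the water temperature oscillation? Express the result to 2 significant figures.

Areal heat capacity C = ρ c_p D = 1020 × 3920 × 28.2 = 1.13×10^8 J/(m²·K).
Angular frequency ω = 2π / T = 2π / 86400 s = 7.27×10^-5 s⁻¹.
√((Cω)² + λ²) = √((8200)² + 6.38²) = 8200 W/(m²·K).
Amplitude A = F₀ / √((Cω)²+λ²) = 232 / 8200 = 0.0283 K.

0.028 K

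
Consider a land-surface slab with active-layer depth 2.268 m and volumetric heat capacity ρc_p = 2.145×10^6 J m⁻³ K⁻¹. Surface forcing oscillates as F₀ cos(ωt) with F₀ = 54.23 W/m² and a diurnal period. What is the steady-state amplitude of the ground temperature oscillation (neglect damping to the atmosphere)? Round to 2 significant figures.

0.15 K

Areal heat capacity C = ρc_p × D = 2.145×10^6 × 2.268 = 4.86×10^6 J m⁻² K⁻¹.
Angular frequency ω = 2π / T = 2π / 86400 s = 7.27×10^-5 s⁻¹.
Cω = 4.86×10^6 × 7.27×10^-5 = 354 W/(m²·K).
Amplitude A = F₀ / (Cω) = 54.23 / 354 = 0.153 K.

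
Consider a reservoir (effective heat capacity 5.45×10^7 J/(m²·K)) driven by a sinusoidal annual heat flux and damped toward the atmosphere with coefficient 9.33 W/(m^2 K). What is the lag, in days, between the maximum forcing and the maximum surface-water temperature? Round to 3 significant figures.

Areal heat capacity C = 5.45×10^7 J/(m²·K) (given).
ω = 2π / 3.15×10^7 s = 1.99×10^-7 s⁻¹.
Phase lag φ = arctan(Cω/λ) = arctan(10.9/9.33) = 0.861 rad.
Time lag = φ / ω = 0.861 / 1.99×10^-7 = 4.32×10^6 s = 50.0 days.

50.0 days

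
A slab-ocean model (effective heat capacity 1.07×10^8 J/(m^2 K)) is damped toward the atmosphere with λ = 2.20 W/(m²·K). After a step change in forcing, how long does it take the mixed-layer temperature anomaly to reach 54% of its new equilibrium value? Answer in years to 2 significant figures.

1.2 years

Areal heat capacity C = 1.07×10^8 J/(m^2 K) (given).
τ = C / λ = 1.07×10^8 / 2.20 = 4.86×10^7 s.
Fraction reached: 1 − e^(−t/τ) = 0.54 ⇒ t = −τ ln(1 − 0.54) = τ × 0.777.
t = 3.78×10^7 s = 1.20 years.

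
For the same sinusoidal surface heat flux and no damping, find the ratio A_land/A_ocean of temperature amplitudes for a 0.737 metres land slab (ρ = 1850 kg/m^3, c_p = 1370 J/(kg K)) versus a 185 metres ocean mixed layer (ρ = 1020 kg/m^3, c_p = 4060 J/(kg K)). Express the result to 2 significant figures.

410

C_ocean = 1020 × 4060 × 185 = 7.66×10^8 J/(m²·K).
C_land = 1850 × 1370 × 0.737 = 1.87×10^6 J/(m²·K).
Undamped amplitude ∝ 1/C, so A_land/A_ocean = C_ocean/C_land = 410.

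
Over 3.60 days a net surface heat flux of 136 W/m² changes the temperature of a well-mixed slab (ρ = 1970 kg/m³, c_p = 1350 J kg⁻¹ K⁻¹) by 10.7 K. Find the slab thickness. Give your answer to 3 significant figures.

1.49 m

Heat input Q = F Δt = 136 × 3.11×10^5 s = 4.23×10^7 J/m².
Required areal heat capacity C = Q / ΔT = 3.95×10^6 J/(m²·K).
Depth D = C / (ρ c_p) = 3.95×10^6 / (1970 × 1350) = 1.49 m.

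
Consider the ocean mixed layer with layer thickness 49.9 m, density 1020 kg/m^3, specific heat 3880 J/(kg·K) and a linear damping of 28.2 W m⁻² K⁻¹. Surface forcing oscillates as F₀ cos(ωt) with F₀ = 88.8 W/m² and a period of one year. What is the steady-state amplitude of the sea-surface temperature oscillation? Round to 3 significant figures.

Areal heat capacity C = ρ c_p D = 1020 × 3880 × 49.9 = 1.97×10^8 J/(m^2 K).
Angular frequency ω = 2π / T = 2π / 3.15×10^7 s = 1.99×10^-7 s⁻¹.
√((Cω)² + λ²) = √((39.3)² + 28.2²) = 48.4 W/(m²·K).
Amplitude A = F₀ / √((Cω)²+λ²) = 88.8 / 48.4 = 1.83 K.

1.83 K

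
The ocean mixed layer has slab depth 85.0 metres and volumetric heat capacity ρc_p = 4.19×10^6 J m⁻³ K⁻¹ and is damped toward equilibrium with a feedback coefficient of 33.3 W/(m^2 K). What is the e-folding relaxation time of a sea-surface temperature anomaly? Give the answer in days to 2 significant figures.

120 days

Areal heat capacity C = ρc_p × D = 4.19×10^6 × 85.0 = 3.56×10^8 J m⁻² K⁻¹.
Relaxation time τ = C / λ = 3.56×10^8 / 33.3 = 1.07×10^7 s.
In days: 1.07×10^7 s / (86400 s/day) = 124 days.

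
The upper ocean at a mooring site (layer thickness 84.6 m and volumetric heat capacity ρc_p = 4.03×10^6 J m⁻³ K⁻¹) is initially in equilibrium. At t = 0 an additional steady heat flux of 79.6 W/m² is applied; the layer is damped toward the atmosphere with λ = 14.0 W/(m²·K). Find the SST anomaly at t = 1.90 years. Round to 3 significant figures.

Areal heat capacity C = ρc_p × D = 4.03×10^6 × 84.6 = 3.41×10^8 J/(m²·K).
τ = C / λ = 3.41×10^8 / 14.0 = 2.44×10^7 s.
Equilibrium anomaly ΔT_eq = F / λ = 79.6 / 14.0 = 5.69 K.
t = 1.90 years = 6.00×10^7 s, so t/τ = 2.46.
ΔT(t) = ΔT_eq (1 − e^(−t/τ)) = 5.69 × (1 − e^−2.46) = 5.20 K.

5.20 K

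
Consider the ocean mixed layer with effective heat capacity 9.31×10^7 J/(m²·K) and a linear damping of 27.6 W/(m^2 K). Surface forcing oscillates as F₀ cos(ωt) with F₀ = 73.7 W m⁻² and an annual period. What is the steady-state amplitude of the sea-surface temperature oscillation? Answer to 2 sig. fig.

2.2 K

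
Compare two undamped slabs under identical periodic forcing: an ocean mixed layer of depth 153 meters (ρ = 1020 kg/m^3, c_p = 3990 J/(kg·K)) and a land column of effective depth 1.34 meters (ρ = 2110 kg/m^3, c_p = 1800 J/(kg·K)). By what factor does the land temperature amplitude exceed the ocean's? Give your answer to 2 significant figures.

120

C_ocean = 1020 × 3990 × 153 = 6.23×10^8 J/(m²·K).
C_land = 2110 × 1800 × 1.34 = 5.09×10^6 J/(m²·K).
Undamped amplitude ∝ 1/C, so A_land/A_ocean = C_ocean/C_land = 122.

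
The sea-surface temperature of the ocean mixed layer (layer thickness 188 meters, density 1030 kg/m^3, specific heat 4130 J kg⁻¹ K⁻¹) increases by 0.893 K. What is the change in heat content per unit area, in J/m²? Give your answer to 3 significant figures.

Areal heat capacity C = ρ c_p D = 1030 × 4130 × 188 = 8.00×10^8 J/(m^2 K).
ΔQ = C ΔT = 8.00×10^8 × 0.893 = 7.14×10^8 J/m².

7.14×10^8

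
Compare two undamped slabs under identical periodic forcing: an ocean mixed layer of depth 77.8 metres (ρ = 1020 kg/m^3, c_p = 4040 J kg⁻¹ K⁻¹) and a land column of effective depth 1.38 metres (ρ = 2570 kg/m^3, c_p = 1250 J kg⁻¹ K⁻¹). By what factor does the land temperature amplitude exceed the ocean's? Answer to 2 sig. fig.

C_ocean = 1020 × 4040 × 77.8 = 3.21×10^8 J/(m²·K).
C_land = 2570 × 1250 × 1.38 = 4.43×10^6 J/(m²·K).
Undamped amplitude ∝ 1/C, so A_land/A_ocean = C_ocean/C_land = 72.3.

72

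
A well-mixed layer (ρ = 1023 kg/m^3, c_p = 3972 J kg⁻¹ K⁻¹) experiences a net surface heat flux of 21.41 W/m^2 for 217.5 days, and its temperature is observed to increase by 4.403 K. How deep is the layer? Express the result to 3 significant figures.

22.5 m

Heat input Q = F Δt = 21.41 × 1.88×10^7 s = 4.02×10^8 J/m².
Required areal heat capacity C = Q / ΔT = 9.14×10^7 J/(m²·K).
Depth D = C / (ρ c_p) = 9.14×10^7 / (1023 × 3972) = 22.5 m.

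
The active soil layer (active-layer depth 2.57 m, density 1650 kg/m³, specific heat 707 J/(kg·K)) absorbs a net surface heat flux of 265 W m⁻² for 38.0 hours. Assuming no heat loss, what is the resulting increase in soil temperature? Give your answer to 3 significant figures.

Areal heat capacity C = ρ c_p D = 1650 × 707 × 2.57 = 3.00×10^6 J/(m^2 K).
Net heat input Q = F Δt = 265 × (38.0 hours × 3600 s/hour) = 3.63×10^7 J/m².
ΔT = Q / C = 3.63×10^7 / 3.00×10^6 = 12.1 K.

12.1 K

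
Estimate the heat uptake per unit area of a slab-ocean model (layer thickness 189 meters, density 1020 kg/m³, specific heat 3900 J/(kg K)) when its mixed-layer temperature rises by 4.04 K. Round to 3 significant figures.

3.04×10^9

Areal heat capacity C = ρ c_p D = 1020 × 3900 × 189 = 7.52×10^8 J m⁻² K⁻¹.
ΔQ = C ΔT = 7.52×10^8 × 4.04 = 3.04×10^9 J/m².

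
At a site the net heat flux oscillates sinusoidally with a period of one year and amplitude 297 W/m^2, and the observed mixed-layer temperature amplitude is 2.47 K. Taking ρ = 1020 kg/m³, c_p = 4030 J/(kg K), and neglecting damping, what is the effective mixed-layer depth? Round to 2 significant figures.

150 m

ω = 2π / 3.15×10^7 s = 1.99×10^-7 s⁻¹.
Required C = F₀ / (A ω) = 297 / (2.47 × 1.99×10^-7) = 6.04×10^8 J/(m²·K).
D = C / (ρ c_p) = 6.04×10^8 / (1020 × 4030) = 147 m.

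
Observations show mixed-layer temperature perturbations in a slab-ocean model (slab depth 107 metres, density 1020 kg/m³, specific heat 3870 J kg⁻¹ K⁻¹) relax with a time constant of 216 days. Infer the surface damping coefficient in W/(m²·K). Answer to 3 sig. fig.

22.6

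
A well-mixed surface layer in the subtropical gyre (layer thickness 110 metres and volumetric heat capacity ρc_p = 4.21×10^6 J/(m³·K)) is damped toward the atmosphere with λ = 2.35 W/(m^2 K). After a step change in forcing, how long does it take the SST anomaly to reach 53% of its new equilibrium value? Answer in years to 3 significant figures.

Areal heat capacity C = ρc_p × D = 4.21×10^6 × 110 = 4.63×10^8 J/(m²·K).
τ = C / λ = 4.63×10^8 / 2.35 = 1.97×10^8 s.
Fraction reached: 1 − e^(−t/τ) = 0.53 ⇒ t = −τ ln(1 − 0.53) = τ × 0.755.
t = 1.49×10^8 s = 4.71 years.

4.71 years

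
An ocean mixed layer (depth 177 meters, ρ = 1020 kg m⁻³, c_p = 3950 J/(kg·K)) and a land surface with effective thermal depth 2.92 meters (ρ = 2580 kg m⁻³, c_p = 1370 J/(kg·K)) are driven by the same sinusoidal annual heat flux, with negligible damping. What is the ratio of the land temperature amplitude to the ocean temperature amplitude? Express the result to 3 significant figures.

69.1

C_ocean = 1020 × 3950 × 177 = 7.13×10^8 J/(m²·K).
C_land = 2580 × 1370 × 2.92 = 1.03×10^7 J/(m²·K).
Undamped amplitude ∝ 1/C, so A_land/A_ocean = C_ocean/C_land = 69.1.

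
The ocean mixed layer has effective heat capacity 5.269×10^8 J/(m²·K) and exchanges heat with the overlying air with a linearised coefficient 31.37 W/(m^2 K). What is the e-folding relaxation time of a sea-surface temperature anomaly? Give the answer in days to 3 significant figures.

194 days

Areal heat capacity C = 5.269×10^8 J/(m²·K) (given).
Relaxation time τ = C / λ = 5.27×10^8 / 31.37 = 1.68×10^7 s.
In days: 1.68×10^7 s / (86400 s/day) = 194 days.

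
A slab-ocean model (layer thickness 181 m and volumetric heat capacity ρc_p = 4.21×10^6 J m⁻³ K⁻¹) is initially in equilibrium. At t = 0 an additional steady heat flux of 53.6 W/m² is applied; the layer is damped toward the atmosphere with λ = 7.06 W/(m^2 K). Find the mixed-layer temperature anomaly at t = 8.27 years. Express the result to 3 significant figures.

6.92 K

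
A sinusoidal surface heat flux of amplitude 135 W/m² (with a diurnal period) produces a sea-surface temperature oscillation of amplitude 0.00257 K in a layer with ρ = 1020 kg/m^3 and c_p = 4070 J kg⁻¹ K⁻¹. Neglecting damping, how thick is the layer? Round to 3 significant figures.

174 m

ω = 2π / 86400 s = 7.27×10^-5 s⁻¹.
Required C = F₀ / (A ω) = 135 / (0.00257 × 7.27×10^-5) = 7.22×10^8 J/(m²·K).
D = C / (ρ c_p) = 7.22×10^8 / (1020 × 4070) = 174 m.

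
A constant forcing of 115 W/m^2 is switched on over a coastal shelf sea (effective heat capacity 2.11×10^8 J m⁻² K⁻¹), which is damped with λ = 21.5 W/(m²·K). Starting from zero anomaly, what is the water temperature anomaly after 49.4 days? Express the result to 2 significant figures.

Areal heat capacity C = 2.11×10^8 J m⁻² K⁻¹ (given).
τ = C / λ = 2.11×10^8 / 21.5 = 9.81×10^6 s.
Equilibrium anomaly ΔT_eq = F / λ = 115 / 21.5 = 5.35 K.
t = 49.4 days = 4.27×10^6 s, so t/τ = 0.435.
ΔT(t) = ΔT_eq (1 − e^(−t/τ)) = 5.35 × (1 − e^−0.435) = 1.89 K.

1.9 K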